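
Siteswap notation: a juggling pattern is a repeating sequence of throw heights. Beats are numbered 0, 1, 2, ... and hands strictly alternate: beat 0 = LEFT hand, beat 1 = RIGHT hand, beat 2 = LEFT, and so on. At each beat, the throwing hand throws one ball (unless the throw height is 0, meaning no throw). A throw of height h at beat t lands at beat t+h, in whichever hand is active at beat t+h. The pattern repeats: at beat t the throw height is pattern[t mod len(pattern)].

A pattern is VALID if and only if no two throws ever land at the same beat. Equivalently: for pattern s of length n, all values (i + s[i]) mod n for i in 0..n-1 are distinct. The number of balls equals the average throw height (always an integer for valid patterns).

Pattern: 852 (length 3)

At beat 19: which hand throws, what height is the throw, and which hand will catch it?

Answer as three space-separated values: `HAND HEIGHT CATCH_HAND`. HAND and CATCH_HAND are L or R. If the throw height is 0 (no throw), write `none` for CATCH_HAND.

Answer: R 5 L

Derivation:
Beat 19: 19 mod 2 = 1, so hand = R
Throw height = pattern[19 mod 3] = pattern[1] = 5
Lands at beat 19+5=24, 24 mod 2 = 0, so catch hand = L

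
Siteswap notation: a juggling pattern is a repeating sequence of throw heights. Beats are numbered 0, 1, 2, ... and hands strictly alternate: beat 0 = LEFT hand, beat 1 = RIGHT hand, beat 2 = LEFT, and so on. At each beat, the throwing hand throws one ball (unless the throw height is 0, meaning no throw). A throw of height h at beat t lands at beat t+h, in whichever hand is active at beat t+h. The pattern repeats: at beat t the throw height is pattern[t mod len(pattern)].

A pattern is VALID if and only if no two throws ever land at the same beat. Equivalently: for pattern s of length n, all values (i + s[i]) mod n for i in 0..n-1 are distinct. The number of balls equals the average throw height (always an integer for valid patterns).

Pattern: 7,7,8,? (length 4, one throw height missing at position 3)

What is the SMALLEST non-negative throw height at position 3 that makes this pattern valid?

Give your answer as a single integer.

Answer: 2

Derivation:
i=0: (0 + 7) mod 4 = 3
i=1: (1 + 7) mod 4 = 0
i=2: (2 + 8) mod 4 = 2
i=3: s[i]=? (unknown)
Known residues: [0, 2, 3]; need a permutation of 0..3, so missing residue r = 1
Need (3 + s) mod 4 = 1; smallest s = (1 - 3) mod 4 = 2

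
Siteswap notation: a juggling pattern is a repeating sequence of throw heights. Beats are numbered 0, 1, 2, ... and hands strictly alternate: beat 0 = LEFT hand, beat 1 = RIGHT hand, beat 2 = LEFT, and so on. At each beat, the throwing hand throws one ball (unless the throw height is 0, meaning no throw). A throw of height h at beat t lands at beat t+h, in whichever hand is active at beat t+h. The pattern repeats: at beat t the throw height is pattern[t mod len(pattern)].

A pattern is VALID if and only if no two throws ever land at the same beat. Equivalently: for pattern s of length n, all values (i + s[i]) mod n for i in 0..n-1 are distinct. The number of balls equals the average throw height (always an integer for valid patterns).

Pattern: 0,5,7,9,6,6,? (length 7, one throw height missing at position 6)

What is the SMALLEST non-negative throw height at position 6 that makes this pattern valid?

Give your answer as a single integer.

i=0: (0 + 0) mod 7 = 0
i=1: (1 + 5) mod 7 = 6
i=2: (2 + 7) mod 7 = 2
i=3: (3 + 9) mod 7 = 5
i=4: (4 + 6) mod 7 = 3
i=5: (5 + 6) mod 7 = 4
i=6: s[i]=? (unknown)
Known residues: [0, 2, 3, 4, 5, 6]; need a permutation of 0..6, so missing residue r = 1
Need (6 + s) mod 7 = 1; smallest s = (1 - 6) mod 7 = 2

Answer: 2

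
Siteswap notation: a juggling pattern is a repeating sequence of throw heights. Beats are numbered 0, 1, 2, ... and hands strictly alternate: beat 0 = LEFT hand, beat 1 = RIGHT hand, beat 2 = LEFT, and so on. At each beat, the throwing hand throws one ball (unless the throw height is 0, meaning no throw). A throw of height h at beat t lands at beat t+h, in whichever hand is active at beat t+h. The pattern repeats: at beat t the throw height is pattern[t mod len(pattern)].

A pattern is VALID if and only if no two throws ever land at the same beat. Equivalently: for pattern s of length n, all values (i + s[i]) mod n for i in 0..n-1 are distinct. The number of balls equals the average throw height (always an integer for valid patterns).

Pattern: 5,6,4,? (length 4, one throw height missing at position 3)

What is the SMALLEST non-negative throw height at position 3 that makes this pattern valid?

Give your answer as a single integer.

i=0: (0 + 5) mod 4 = 1
i=1: (1 + 6) mod 4 = 3
i=2: (2 + 4) mod 4 = 2
i=3: s[i]=? (unknown)
Known residues: [1, 2, 3]; need a permutation of 0..3, so missing residue r = 0
Need (3 + s) mod 4 = 0; smallest s = (0 - 3) mod 4 = 1

Answer: 1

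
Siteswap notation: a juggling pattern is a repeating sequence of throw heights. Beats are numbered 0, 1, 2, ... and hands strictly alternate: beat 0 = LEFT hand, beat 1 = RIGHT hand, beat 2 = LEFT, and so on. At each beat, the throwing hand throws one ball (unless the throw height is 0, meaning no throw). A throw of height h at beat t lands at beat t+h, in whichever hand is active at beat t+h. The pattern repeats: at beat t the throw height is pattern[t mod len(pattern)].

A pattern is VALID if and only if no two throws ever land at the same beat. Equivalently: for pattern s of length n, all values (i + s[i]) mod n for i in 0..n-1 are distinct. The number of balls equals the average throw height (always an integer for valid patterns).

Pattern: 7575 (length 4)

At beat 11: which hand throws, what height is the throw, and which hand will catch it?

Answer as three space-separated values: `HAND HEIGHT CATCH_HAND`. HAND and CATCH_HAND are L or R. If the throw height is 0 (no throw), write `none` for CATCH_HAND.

Answer: R 5 L

Derivation:
Beat 11: 11 mod 2 = 1, so hand = R
Throw height = pattern[11 mod 4] = pattern[3] = 5
Lands at beat 11+5=16, 16 mod 2 = 0, so catch hand = L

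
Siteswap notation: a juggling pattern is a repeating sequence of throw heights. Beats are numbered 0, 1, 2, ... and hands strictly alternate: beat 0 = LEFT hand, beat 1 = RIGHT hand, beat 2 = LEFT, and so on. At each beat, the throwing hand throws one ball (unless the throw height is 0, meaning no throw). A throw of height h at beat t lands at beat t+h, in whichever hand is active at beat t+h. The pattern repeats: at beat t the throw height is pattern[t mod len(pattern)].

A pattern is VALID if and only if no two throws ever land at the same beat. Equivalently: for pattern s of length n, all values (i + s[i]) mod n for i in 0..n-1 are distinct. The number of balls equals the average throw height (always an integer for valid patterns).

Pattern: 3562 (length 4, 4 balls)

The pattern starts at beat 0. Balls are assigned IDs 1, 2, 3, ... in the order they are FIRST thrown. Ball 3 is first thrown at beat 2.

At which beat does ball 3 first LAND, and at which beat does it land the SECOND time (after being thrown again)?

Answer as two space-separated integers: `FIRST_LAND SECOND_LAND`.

Beat 0 (L): throw ball1 h=3 -> lands@3:R; in-air after throw: [b1@3:R]
Beat 1 (R): throw ball2 h=5 -> lands@6:L; in-air after throw: [b1@3:R b2@6:L]
Beat 2 (L): throw ball3 h=6 -> lands@8:L; in-air after throw: [b1@3:R b2@6:L b3@8:L]
Beat 3 (R): throw ball1 h=2 -> lands@5:R; in-air after throw: [b1@5:R b2@6:L b3@8:L]
Beat 4 (L): throw ball4 h=3 -> lands@7:R; in-air after throw: [b1@5:R b2@6:L b4@7:R b3@8:L]
Beat 5 (R): throw ball1 h=5 -> lands@10:L; in-air after throw: [b2@6:L b4@7:R b3@8:L b1@10:L]
Beat 6 (L): throw ball2 h=6 -> lands@12:L; in-air after throw: [b4@7:R b3@8:L b1@10:L b2@12:L]
Beat 7 (R): throw ball4 h=2 -> lands@9:R; in-air after throw: [b3@8:L b4@9:R b1@10:L b2@12:L]
Beat 8 (L): throw ball3 h=3 -> lands@11:R; in-air after throw: [b4@9:R b1@10:L b3@11:R b2@12:L]
Beat 9 (R): throw ball4 h=5 -> lands@14:L; in-air after throw: [b1@10:L b3@11:R b2@12:L b4@14:L]
Beat 10 (L): throw ball1 h=6 -> lands@16:L; in-air after throw: [b3@11:R b2@12:L b4@14:L b1@16:L]
Beat 11 (R): throw ball3 h=2 -> lands@13:R; in-air after throw: [b2@12:L b3@13:R b4@14:L b1@16:L]
Ball 3: thrown@2 h=6 -> first land @8; rethrown@8 h=3 -> second land @11

Answer: 8 11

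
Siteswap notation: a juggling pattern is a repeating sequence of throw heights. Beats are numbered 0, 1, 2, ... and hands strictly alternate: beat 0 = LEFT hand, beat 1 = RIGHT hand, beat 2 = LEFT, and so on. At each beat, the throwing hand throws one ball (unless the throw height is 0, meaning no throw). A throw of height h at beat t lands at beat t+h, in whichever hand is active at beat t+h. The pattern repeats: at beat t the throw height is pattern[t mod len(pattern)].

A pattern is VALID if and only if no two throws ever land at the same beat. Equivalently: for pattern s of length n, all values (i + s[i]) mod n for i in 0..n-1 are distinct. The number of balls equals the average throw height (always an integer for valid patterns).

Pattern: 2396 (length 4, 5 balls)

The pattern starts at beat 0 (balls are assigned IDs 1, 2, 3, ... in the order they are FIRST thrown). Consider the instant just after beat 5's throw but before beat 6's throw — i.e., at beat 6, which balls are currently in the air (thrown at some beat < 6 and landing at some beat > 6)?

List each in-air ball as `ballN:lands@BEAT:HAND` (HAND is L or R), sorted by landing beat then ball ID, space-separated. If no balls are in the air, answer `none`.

Answer: ball4:lands@8:L ball3:lands@9:R ball1:lands@11:R

Derivation:
Beat 0 (L): throw ball1 h=2 -> lands@2:L; in-air after throw: [b1@2:L]
Beat 1 (R): throw ball2 h=3 -> lands@4:L; in-air after throw: [b1@2:L b2@4:L]
Beat 2 (L): throw ball1 h=9 -> lands@11:R; in-air after throw: [b2@4:L b1@11:R]
Beat 3 (R): throw ball3 h=6 -> lands@9:R; in-air after throw: [b2@4:L b3@9:R b1@11:R]
Beat 4 (L): throw ball2 h=2 -> lands@6:L; in-air after throw: [b2@6:L b3@9:R b1@11:R]
Beat 5 (R): throw ball4 h=3 -> lands@8:L; in-air after throw: [b2@6:L b4@8:L b3@9:R b1@11:R]
Beat 6 (L): throw ball2 h=9 -> lands@15:R; in-air after throw: [b4@8:L b3@9:R b1@11:R b2@15:R]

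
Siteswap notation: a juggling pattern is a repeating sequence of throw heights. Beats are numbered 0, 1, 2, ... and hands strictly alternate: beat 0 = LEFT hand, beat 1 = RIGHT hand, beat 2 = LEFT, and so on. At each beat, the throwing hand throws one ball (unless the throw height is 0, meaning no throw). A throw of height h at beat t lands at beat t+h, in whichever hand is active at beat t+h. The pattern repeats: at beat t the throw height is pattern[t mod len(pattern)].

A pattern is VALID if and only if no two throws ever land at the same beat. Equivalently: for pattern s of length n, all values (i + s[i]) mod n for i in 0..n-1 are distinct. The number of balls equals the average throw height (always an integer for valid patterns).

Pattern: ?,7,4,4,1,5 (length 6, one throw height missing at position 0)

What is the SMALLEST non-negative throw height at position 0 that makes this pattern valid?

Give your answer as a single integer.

Answer: 3

Derivation:
i=0: s[i]=? (unknown)
i=1: (1 + 7) mod 6 = 2
i=2: (2 + 4) mod 6 = 0
i=3: (3 + 4) mod 6 = 1
i=4: (4 + 1) mod 6 = 5
i=5: (5 + 5) mod 6 = 4
Known residues: [0, 1, 2, 4, 5]; need a permutation of 0..5, so missing residue r = 3
Need (0 + s) mod 6 = 3; smallest s = (3 - 0) mod 6 = 3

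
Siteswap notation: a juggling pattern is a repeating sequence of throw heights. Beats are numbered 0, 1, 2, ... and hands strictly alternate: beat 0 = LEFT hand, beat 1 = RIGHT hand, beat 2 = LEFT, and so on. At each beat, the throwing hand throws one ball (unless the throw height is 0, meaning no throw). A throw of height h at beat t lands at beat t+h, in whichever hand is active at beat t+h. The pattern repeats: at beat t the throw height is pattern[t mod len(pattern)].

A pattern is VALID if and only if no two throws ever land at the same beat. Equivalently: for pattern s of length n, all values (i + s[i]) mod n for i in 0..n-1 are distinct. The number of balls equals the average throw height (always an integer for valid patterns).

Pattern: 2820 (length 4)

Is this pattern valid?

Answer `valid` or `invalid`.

Answer: valid

Derivation:
i=0: (i + s[i]) mod n = (0 + 2) mod 4 = 2
i=1: (i + s[i]) mod n = (1 + 8) mod 4 = 1
i=2: (i + s[i]) mod n = (2 + 2) mod 4 = 0
i=3: (i + s[i]) mod n = (3 + 0) mod 4 = 3
Residues: [2, 1, 0, 3], distinct: True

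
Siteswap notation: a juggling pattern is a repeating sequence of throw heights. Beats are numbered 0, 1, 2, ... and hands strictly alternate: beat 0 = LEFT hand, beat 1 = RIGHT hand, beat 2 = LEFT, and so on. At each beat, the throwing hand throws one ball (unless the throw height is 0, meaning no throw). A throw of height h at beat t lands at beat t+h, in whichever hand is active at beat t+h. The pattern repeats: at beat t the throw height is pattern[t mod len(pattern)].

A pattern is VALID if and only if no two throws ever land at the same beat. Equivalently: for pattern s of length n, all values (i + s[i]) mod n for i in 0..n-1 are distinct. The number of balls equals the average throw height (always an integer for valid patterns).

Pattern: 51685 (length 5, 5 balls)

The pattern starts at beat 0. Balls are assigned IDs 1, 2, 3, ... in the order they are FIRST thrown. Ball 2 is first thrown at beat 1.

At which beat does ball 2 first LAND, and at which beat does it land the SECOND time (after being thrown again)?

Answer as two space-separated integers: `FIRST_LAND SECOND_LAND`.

Answer: 2 8

Derivation:
Beat 0 (L): throw ball1 h=5 -> lands@5:R; in-air after throw: [b1@5:R]
Beat 1 (R): throw ball2 h=1 -> lands@2:L; in-air after throw: [b2@2:L b1@5:R]
Beat 2 (L): throw ball2 h=6 -> lands@8:L; in-air after throw: [b1@5:R b2@8:L]
Beat 3 (R): throw ball3 h=8 -> lands@11:R; in-air after throw: [b1@5:R b2@8:L b3@11:R]
Beat 4 (L): throw ball4 h=5 -> lands@9:R; in-air after throw: [b1@5:R b2@8:L b4@9:R b3@11:R]
Beat 5 (R): throw ball1 h=5 -> lands@10:L; in-air after throw: [b2@8:L b4@9:R b1@10:L b3@11:R]
Beat 6 (L): throw ball5 h=1 -> lands@7:R; in-air after throw: [b5@7:R b2@8:L b4@9:R b1@10:L b3@11:R]
Beat 7 (R): throw ball5 h=6 -> lands@13:R; in-air after throw: [b2@8:L b4@9:R b1@10:L b3@11:R b5@13:R]
Beat 8 (L): throw ball2 h=8 -> lands@16:L; in-air after throw: [b4@9:R b1@10:L b3@11:R b5@13:R b2@16:L]
Ball 2: thrown@1 h=1 -> first land @2; rethrown@2 h=6 -> second land @8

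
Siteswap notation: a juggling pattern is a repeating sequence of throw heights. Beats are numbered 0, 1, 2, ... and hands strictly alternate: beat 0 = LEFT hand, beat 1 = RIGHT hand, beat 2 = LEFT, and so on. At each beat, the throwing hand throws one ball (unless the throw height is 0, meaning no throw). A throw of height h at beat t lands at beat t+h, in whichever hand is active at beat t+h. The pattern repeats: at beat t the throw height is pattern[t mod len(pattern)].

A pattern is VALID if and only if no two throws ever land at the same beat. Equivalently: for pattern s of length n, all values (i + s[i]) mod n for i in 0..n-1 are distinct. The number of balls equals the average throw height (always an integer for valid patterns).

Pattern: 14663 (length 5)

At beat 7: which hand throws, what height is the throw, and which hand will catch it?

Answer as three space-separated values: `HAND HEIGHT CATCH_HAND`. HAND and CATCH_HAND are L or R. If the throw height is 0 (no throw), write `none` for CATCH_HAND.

Beat 7: 7 mod 2 = 1, so hand = R
Throw height = pattern[7 mod 5] = pattern[2] = 6
Lands at beat 7+6=13, 13 mod 2 = 1, so catch hand = R

Answer: R 6 R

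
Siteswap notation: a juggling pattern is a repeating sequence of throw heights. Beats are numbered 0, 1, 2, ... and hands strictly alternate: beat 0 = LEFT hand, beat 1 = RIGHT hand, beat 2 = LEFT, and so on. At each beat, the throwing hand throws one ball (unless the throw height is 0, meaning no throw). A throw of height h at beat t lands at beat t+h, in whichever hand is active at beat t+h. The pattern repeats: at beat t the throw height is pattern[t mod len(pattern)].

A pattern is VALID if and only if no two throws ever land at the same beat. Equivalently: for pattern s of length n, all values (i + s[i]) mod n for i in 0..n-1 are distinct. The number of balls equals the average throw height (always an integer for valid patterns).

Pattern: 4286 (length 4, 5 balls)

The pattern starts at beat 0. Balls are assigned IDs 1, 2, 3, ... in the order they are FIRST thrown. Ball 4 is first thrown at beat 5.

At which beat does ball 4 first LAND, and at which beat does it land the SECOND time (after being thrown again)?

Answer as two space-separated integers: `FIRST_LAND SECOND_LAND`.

Beat 0 (L): throw ball1 h=4 -> lands@4:L; in-air after throw: [b1@4:L]
Beat 1 (R): throw ball2 h=2 -> lands@3:R; in-air after throw: [b2@3:R b1@4:L]
Beat 2 (L): throw ball3 h=8 -> lands@10:L; in-air after throw: [b2@3:R b1@4:L b3@10:L]
Beat 3 (R): throw ball2 h=6 -> lands@9:R; in-air after throw: [b1@4:L b2@9:R b3@10:L]
Beat 4 (L): throw ball1 h=4 -> lands@8:L; in-air after throw: [b1@8:L b2@9:R b3@10:L]
Beat 5 (R): throw ball4 h=2 -> lands@7:R; in-air after throw: [b4@7:R b1@8:L b2@9:R b3@10:L]
Beat 6 (L): throw ball5 h=8 -> lands@14:L; in-air after throw: [b4@7:R b1@8:L b2@9:R b3@10:L b5@14:L]
Beat 7 (R): throw ball4 h=6 -> lands@13:R; in-air after throw: [b1@8:L b2@9:R b3@10:L b4@13:R b5@14:L]
Beat 8 (L): throw ball1 h=4 -> lands@12:L; in-air after throw: [b2@9:R b3@10:L b1@12:L b4@13:R b5@14:L]
Beat 9 (R): throw ball2 h=2 -> lands@11:R; in-air after throw: [b3@10:L b2@11:R b1@12:L b4@13:R b5@14:L]
Beat 10 (L): throw ball3 h=8 -> lands@18:L; in-air after throw: [b2@11:R b1@12:L b4@13:R b5@14:L b3@18:L]
Beat 11 (R): throw ball2 h=6 -> lands@17:R; in-air after throw: [b1@12:L b4@13:R b5@14:L b2@17:R b3@18:L]
Beat 12 (L): throw ball1 h=4 -> lands@16:L; in-air after throw: [b4@13:R b5@14:L b1@16:L b2@17:R b3@18:L]
Beat 13 (R): throw ball4 h=2 -> lands@15:R; in-air after throw: [b5@14:L b4@15:R b1@16:L b2@17:R b3@18:L]
Ball 4: thrown@5 h=2 -> first land @7; rethrown@7 h=6 -> second land @13

Answer: 7 13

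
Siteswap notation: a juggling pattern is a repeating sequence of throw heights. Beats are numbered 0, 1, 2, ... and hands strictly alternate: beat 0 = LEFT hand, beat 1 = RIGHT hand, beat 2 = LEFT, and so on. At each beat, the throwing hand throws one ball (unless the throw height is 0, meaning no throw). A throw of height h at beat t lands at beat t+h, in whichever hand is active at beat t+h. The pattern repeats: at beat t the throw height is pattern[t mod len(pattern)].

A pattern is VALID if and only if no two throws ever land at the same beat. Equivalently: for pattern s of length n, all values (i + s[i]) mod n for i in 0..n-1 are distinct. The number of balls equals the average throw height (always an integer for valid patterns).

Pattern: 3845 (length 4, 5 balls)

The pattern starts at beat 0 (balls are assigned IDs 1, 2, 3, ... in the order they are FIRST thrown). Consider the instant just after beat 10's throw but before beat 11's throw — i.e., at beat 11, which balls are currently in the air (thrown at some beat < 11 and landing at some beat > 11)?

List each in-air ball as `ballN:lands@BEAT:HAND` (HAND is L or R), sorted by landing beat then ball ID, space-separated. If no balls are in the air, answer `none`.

Answer: ball4:lands@12:L ball5:lands@13:R ball3:lands@14:L ball2:lands@17:R

Derivation:
Beat 0 (L): throw ball1 h=3 -> lands@3:R; in-air after throw: [b1@3:R]
Beat 1 (R): throw ball2 h=8 -> lands@9:R; in-air after throw: [b1@3:R b2@9:R]
Beat 2 (L): throw ball3 h=4 -> lands@6:L; in-air after throw: [b1@3:R b3@6:L b2@9:R]
Beat 3 (R): throw ball1 h=5 -> lands@8:L; in-air after throw: [b3@6:L b1@8:L b2@9:R]
Beat 4 (L): throw ball4 h=3 -> lands@7:R; in-air after throw: [b3@6:L b4@7:R b1@8:L b2@9:R]
Beat 5 (R): throw ball5 h=8 -> lands@13:R; in-air after throw: [b3@6:L b4@7:R b1@8:L b2@9:R b5@13:R]
Beat 6 (L): throw ball3 h=4 -> lands@10:L; in-air after throw: [b4@7:R b1@8:L b2@9:R b3@10:L b5@13:R]
Beat 7 (R): throw ball4 h=5 -> lands@12:L; in-air after throw: [b1@8:L b2@9:R b3@10:L b4@12:L b5@13:R]
Beat 8 (L): throw ball1 h=3 -> lands@11:R; in-air after throw: [b2@9:R b3@10:L b1@11:R b4@12:L b5@13:R]
Beat 9 (R): throw ball2 h=8 -> lands@17:R; in-air after throw: [b3@10:L b1@11:R b4@12:L b5@13:R b2@17:R]
Beat 10 (L): throw ball3 h=4 -> lands@14:L; in-air after throw: [b1@11:R b4@12:L b5@13:R b3@14:L b2@17:R]
Beat 11 (R): throw ball1 h=5 -> lands@16:L; in-air after throw: [b4@12:L b5@13:R b3@14:L b1@16:L b2@17:R]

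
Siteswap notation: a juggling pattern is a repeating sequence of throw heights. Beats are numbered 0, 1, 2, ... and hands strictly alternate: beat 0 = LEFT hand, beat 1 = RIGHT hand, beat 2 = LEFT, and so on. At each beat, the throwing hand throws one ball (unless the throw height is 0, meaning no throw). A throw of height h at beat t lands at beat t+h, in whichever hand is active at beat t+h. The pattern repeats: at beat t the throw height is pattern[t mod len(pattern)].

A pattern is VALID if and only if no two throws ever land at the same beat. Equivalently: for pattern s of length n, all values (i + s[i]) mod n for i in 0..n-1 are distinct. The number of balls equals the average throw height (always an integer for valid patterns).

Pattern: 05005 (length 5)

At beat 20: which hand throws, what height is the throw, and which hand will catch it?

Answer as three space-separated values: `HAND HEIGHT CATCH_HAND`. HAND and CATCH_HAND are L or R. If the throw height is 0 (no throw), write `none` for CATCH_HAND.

Beat 20: 20 mod 2 = 0, so hand = L
Throw height = pattern[20 mod 5] = pattern[0] = 0

Answer: L 0 none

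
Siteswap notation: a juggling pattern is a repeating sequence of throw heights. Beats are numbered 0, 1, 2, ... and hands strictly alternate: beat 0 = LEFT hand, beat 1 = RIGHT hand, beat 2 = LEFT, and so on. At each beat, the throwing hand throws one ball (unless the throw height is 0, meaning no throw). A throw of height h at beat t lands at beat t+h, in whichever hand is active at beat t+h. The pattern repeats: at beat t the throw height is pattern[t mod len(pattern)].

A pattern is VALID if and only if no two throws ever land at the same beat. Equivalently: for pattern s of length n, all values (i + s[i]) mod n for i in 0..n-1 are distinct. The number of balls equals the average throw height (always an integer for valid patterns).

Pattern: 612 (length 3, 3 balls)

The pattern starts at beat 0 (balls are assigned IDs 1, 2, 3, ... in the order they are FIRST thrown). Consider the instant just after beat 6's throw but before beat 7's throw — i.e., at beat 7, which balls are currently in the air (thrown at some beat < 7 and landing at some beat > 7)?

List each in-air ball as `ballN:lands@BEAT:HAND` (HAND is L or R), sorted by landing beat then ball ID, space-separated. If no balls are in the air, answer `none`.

Answer: ball3:lands@9:R ball1:lands@12:L

Derivation:
Beat 0 (L): throw ball1 h=6 -> lands@6:L; in-air after throw: [b1@6:L]
Beat 1 (R): throw ball2 h=1 -> lands@2:L; in-air after throw: [b2@2:L b1@6:L]
Beat 2 (L): throw ball2 h=2 -> lands@4:L; in-air after throw: [b2@4:L b1@6:L]
Beat 3 (R): throw ball3 h=6 -> lands@9:R; in-air after throw: [b2@4:L b1@6:L b3@9:R]
Beat 4 (L): throw ball2 h=1 -> lands@5:R; in-air after throw: [b2@5:R b1@6:L b3@9:R]
Beat 5 (R): throw ball2 h=2 -> lands@7:R; in-air after throw: [b1@6:L b2@7:R b3@9:R]
Beat 6 (L): throw ball1 h=6 -> lands@12:L; in-air after throw: [b2@7:R b3@9:R b1@12:L]
Beat 7 (R): throw ball2 h=1 -> lands@8:L; in-air after throw: [b2@8:L b3@9:R b1@12:L]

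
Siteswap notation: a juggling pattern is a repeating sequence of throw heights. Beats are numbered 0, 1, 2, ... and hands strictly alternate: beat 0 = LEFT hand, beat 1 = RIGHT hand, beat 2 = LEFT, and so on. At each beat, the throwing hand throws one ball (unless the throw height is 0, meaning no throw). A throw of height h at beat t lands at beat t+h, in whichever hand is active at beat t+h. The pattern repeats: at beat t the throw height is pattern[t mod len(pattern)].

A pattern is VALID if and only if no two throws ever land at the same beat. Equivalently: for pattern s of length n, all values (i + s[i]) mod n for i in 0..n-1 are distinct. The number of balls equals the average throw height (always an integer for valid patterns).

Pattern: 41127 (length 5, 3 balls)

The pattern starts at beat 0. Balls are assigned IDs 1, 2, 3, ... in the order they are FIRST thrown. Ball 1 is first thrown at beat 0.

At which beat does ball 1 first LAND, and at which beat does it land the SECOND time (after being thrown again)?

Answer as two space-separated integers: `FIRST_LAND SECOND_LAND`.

Answer: 4 11

Derivation:
Beat 0 (L): throw ball1 h=4 -> lands@4:L; in-air after throw: [b1@4:L]
Beat 1 (R): throw ball2 h=1 -> lands@2:L; in-air after throw: [b2@2:L b1@4:L]
Beat 2 (L): throw ball2 h=1 -> lands@3:R; in-air after throw: [b2@3:R b1@4:L]
Beat 3 (R): throw ball2 h=2 -> lands@5:R; in-air after throw: [b1@4:L b2@5:R]
Beat 4 (L): throw ball1 h=7 -> lands@11:R; in-air after throw: [b2@5:R b1@11:R]
Beat 5 (R): throw ball2 h=4 -> lands@9:R; in-air after throw: [b2@9:R b1@11:R]
Beat 6 (L): throw ball3 h=1 -> lands@7:R; in-air after throw: [b3@7:R b2@9:R b1@11:R]
Beat 7 (R): throw ball3 h=1 -> lands@8:L; in-air after throw: [b3@8:L b2@9:R b1@11:R]
Beat 8 (L): throw ball3 h=2 -> lands@10:L; in-air after throw: [b2@9:R b3@10:L b1@11:R]
Beat 9 (R): throw ball2 h=7 -> lands@16:L; in-air after throw: [b3@10:L b1@11:R b2@16:L]
Beat 10 (L): throw ball3 h=4 -> lands@14:L; in-air after throw: [b1@11:R b3@14:L b2@16:L]
Beat 11 (R): throw ball1 h=1 -> lands@12:L; in-air after throw: [b1@12:L b3@14:L b2@16:L]
Ball 1: thrown@0 h=4 -> first land @4; rethrown@4 h=7 -> second land @11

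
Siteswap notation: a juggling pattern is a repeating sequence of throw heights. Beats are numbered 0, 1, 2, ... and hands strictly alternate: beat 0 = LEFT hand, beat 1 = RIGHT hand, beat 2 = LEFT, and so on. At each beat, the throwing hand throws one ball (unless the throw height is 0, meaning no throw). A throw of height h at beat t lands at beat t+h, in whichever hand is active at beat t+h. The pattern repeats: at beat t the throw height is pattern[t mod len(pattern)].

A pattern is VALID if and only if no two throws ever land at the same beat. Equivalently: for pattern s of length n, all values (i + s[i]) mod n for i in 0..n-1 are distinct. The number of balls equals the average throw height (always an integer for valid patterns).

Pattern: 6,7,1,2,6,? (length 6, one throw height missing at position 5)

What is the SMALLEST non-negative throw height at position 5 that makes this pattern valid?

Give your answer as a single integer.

i=0: (0 + 6) mod 6 = 0
i=1: (1 + 7) mod 6 = 2
i=2: (2 + 1) mod 6 = 3
i=3: (3 + 2) mod 6 = 5
i=4: (4 + 6) mod 6 = 4
i=5: s[i]=? (unknown)
Known residues: [0, 2, 3, 4, 5]; need a permutation of 0..5, so missing residue r = 1
Need (5 + s) mod 6 = 1; smallest s = (1 - 5) mod 6 = 2

Answer: 2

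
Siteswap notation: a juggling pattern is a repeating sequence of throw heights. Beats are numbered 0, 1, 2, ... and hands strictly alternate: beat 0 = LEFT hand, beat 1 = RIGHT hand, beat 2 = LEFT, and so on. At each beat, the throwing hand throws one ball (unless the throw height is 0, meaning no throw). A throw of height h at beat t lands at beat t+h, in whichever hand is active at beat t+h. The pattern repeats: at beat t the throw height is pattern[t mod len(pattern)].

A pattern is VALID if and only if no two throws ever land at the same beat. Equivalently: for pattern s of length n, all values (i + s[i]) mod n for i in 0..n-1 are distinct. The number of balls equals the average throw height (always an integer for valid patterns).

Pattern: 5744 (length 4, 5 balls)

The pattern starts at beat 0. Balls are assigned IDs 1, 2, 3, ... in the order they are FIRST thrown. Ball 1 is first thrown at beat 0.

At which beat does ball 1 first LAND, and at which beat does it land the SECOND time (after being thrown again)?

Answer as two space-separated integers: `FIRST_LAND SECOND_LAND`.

Beat 0 (L): throw ball1 h=5 -> lands@5:R; in-air after throw: [b1@5:R]
Beat 1 (R): throw ball2 h=7 -> lands@8:L; in-air after throw: [b1@5:R b2@8:L]
Beat 2 (L): throw ball3 h=4 -> lands@6:L; in-air after throw: [b1@5:R b3@6:L b2@8:L]
Beat 3 (R): throw ball4 h=4 -> lands@7:R; in-air after throw: [b1@5:R b3@6:L b4@7:R b2@8:L]
Beat 4 (L): throw ball5 h=5 -> lands@9:R; in-air after throw: [b1@5:R b3@6:L b4@7:R b2@8:L b5@9:R]
Beat 5 (R): throw ball1 h=7 -> lands@12:L; in-air after throw: [b3@6:L b4@7:R b2@8:L b5@9:R b1@12:L]
Beat 6 (L): throw ball3 h=4 -> lands@10:L; in-air after throw: [b4@7:R b2@8:L b5@9:R b3@10:L b1@12:L]
Beat 7 (R): throw ball4 h=4 -> lands@11:R; in-air after throw: [b2@8:L b5@9:R b3@10:L b4@11:R b1@12:L]
Beat 8 (L): throw ball2 h=5 -> lands@13:R; in-air after throw: [b5@9:R b3@10:L b4@11:R b1@12:L b2@13:R]
Beat 9 (R): throw ball5 h=7 -> lands@16:L; in-air after throw: [b3@10:L b4@11:R b1@12:L b2@13:R b5@16:L]
Beat 10 (L): throw ball3 h=4 -> lands@14:L; in-air after throw: [b4@11:R b1@12:L b2@13:R b3@14:L b5@16:L]
Beat 11 (R): throw ball4 h=4 -> lands@15:R; in-air after throw: [b1@12:L b2@13:R b3@14:L b4@15:R b5@16:L]
Beat 12 (L): throw ball1 h=5 -> lands@17:R; in-air after throw: [b2@13:R b3@14:L b4@15:R b5@16:L b1@17:R]
Ball 1: thrown@0 h=5 -> first land @5; rethrown@5 h=7 -> second land @12

Answer: 5 12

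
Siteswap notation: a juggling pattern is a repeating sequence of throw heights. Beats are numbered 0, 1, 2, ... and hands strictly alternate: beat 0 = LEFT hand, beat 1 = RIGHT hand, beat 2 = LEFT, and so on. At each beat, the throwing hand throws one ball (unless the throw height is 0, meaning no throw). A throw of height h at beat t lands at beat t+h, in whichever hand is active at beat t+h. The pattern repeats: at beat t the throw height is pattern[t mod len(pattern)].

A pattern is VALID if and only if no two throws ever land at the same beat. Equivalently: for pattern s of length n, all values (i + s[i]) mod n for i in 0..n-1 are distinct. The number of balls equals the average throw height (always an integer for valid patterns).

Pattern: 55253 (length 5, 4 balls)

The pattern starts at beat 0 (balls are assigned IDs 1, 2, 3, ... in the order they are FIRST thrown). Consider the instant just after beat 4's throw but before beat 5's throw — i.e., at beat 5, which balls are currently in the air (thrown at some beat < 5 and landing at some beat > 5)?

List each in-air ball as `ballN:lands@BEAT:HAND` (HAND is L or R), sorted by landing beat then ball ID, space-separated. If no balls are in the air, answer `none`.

Beat 0 (L): throw ball1 h=5 -> lands@5:R; in-air after throw: [b1@5:R]
Beat 1 (R): throw ball2 h=5 -> lands@6:L; in-air after throw: [b1@5:R b2@6:L]
Beat 2 (L): throw ball3 h=2 -> lands@4:L; in-air after throw: [b3@4:L b1@5:R b2@6:L]
Beat 3 (R): throw ball4 h=5 -> lands@8:L; in-air after throw: [b3@4:L b1@5:R b2@6:L b4@8:L]
Beat 4 (L): throw ball3 h=3 -> lands@7:R; in-air after throw: [b1@5:R b2@6:L b3@7:R b4@8:L]
Beat 5 (R): throw ball1 h=5 -> lands@10:L; in-air after throw: [b2@6:L b3@7:R b4@8:L b1@10:L]

Answer: ball2:lands@6:L ball3:lands@7:R ball4:lands@8:L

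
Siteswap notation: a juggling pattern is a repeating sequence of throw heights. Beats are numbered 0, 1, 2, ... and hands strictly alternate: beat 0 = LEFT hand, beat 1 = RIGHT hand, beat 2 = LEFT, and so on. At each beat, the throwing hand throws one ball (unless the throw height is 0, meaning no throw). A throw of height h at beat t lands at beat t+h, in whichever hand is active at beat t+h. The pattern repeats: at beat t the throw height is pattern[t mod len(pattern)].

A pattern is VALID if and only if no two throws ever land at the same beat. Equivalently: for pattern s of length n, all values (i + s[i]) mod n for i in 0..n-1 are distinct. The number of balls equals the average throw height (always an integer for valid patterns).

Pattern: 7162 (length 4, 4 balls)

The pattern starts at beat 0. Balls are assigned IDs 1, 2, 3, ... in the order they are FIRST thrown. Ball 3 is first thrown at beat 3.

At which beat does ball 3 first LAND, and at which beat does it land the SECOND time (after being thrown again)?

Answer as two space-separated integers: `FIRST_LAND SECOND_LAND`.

Answer: 5 6

Derivation:
Beat 0 (L): throw ball1 h=7 -> lands@7:R; in-air after throw: [b1@7:R]
Beat 1 (R): throw ball2 h=1 -> lands@2:L; in-air after throw: [b2@2:L b1@7:R]
Beat 2 (L): throw ball2 h=6 -> lands@8:L; in-air after throw: [b1@7:R b2@8:L]
Beat 3 (R): throw ball3 h=2 -> lands@5:R; in-air after throw: [b3@5:R b1@7:R b2@8:L]
Beat 4 (L): throw ball4 h=7 -> lands@11:R; in-air after throw: [b3@5:R b1@7:R b2@8:L b4@11:R]
Beat 5 (R): throw ball3 h=1 -> lands@6:L; in-air after throw: [b3@6:L b1@7:R b2@8:L b4@11:R]
Beat 6 (L): throw ball3 h=6 -> lands@12:L; in-air after throw: [b1@7:R b2@8:L b4@11:R b3@12:L]
Ball 3: thrown@3 h=2 -> first land @5; rethrown@5 h=1 -> second land @6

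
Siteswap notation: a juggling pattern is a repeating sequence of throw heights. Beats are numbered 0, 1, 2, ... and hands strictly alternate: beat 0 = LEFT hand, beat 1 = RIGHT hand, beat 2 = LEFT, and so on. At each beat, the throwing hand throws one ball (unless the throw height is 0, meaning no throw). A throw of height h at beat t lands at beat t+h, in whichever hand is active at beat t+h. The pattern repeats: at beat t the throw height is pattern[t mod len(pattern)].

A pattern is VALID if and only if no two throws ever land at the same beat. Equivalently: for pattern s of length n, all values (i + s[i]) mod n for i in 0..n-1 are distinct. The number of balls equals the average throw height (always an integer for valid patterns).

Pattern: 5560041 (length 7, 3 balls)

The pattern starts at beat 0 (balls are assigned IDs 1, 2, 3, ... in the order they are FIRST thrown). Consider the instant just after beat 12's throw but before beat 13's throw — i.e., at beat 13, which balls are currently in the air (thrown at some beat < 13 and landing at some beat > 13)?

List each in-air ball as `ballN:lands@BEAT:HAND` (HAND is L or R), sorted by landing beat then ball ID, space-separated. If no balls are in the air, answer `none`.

Beat 0 (L): throw ball1 h=5 -> lands@5:R; in-air after throw: [b1@5:R]
Beat 1 (R): throw ball2 h=5 -> lands@6:L; in-air after throw: [b1@5:R b2@6:L]
Beat 2 (L): throw ball3 h=6 -> lands@8:L; in-air after throw: [b1@5:R b2@6:L b3@8:L]
Beat 5 (R): throw ball1 h=4 -> lands@9:R; in-air after throw: [b2@6:L b3@8:L b1@9:R]
Beat 6 (L): throw ball2 h=1 -> lands@7:R; in-air after throw: [b2@7:R b3@8:L b1@9:R]
Beat 7 (R): throw ball2 h=5 -> lands@12:L; in-air after throw: [b3@8:L b1@9:R b2@12:L]
Beat 8 (L): throw ball3 h=5 -> lands@13:R; in-air after throw: [b1@9:R b2@12:L b3@13:R]
Beat 9 (R): throw ball1 h=6 -> lands@15:R; in-air after throw: [b2@12:L b3@13:R b1@15:R]
Beat 12 (L): throw ball2 h=4 -> lands@16:L; in-air after throw: [b3@13:R b1@15:R b2@16:L]
Beat 13 (R): throw ball3 h=1 -> lands@14:L; in-air after throw: [b3@14:L b1@15:R b2@16:L]

Answer: ball1:lands@15:R ball2:lands@16:L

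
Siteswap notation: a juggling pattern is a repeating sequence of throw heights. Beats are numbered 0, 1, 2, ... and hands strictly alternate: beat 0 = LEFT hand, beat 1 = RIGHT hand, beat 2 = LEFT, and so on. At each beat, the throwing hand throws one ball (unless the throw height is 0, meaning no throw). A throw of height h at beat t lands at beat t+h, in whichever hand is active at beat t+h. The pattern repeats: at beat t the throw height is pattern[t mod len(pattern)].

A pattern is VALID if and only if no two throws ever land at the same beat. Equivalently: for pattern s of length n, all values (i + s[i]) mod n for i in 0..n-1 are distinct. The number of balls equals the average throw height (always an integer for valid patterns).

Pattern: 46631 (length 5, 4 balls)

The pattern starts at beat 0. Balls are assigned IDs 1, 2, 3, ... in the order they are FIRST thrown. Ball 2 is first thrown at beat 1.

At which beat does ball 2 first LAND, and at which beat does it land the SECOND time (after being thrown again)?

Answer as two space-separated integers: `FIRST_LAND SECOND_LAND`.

Beat 0 (L): throw ball1 h=4 -> lands@4:L; in-air after throw: [b1@4:L]
Beat 1 (R): throw ball2 h=6 -> lands@7:R; in-air after throw: [b1@4:L b2@7:R]
Beat 2 (L): throw ball3 h=6 -> lands@8:L; in-air after throw: [b1@4:L b2@7:R b3@8:L]
Beat 3 (R): throw ball4 h=3 -> lands@6:L; in-air after throw: [b1@4:L b4@6:L b2@7:R b3@8:L]
Beat 4 (L): throw ball1 h=1 -> lands@5:R; in-air after throw: [b1@5:R b4@6:L b2@7:R b3@8:L]
Beat 5 (R): throw ball1 h=4 -> lands@9:R; in-air after throw: [b4@6:L b2@7:R b3@8:L b1@9:R]
Beat 6 (L): throw ball4 h=6 -> lands@12:L; in-air after throw: [b2@7:R b3@8:L b1@9:R b4@12:L]
Beat 7 (R): throw ball2 h=6 -> lands@13:R; in-air after throw: [b3@8:L b1@9:R b4@12:L b2@13:R]
Beat 8 (L): throw ball3 h=3 -> lands@11:R; in-air after throw: [b1@9:R b3@11:R b4@12:L b2@13:R]
Beat 9 (R): throw ball1 h=1 -> lands@10:L; in-air after throw: [b1@10:L b3@11:R b4@12:L b2@13:R]
Beat 10 (L): throw ball1 h=4 -> lands@14:L; in-air after throw: [b3@11:R b4@12:L b2@13:R b1@14:L]
Beat 11 (R): throw ball3 h=6 -> lands@17:R; in-air after throw: [b4@12:L b2@13:R b1@14:L b3@17:R]
Beat 12 (L): throw ball4 h=6 -> lands@18:L; in-air after throw: [b2@13:R b1@14:L b3@17:R b4@18:L]
Beat 13 (R): throw ball2 h=3 -> lands@16:L; in-air after throw: [b1@14:L b2@16:L b3@17:R b4@18:L]
Ball 2: thrown@1 h=6 -> first land @7; rethrown@7 h=6 -> second land @13

Answer: 7 13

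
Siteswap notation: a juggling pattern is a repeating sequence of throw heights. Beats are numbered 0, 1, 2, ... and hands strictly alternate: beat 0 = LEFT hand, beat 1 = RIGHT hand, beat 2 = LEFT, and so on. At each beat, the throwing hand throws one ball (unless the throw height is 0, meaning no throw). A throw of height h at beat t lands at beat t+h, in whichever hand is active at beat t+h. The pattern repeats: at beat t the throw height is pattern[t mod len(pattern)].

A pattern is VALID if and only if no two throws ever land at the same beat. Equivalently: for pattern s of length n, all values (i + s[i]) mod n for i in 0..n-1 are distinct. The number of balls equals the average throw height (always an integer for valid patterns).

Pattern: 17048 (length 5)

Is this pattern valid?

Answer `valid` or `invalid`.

i=0: (i + s[i]) mod n = (0 + 1) mod 5 = 1
i=1: (i + s[i]) mod n = (1 + 7) mod 5 = 3
i=2: (i + s[i]) mod n = (2 + 0) mod 5 = 2
i=3: (i + s[i]) mod n = (3 + 4) mod 5 = 2
i=4: (i + s[i]) mod n = (4 + 8) mod 5 = 2
Residues: [1, 3, 2, 2, 2], distinct: False

Answer: invalid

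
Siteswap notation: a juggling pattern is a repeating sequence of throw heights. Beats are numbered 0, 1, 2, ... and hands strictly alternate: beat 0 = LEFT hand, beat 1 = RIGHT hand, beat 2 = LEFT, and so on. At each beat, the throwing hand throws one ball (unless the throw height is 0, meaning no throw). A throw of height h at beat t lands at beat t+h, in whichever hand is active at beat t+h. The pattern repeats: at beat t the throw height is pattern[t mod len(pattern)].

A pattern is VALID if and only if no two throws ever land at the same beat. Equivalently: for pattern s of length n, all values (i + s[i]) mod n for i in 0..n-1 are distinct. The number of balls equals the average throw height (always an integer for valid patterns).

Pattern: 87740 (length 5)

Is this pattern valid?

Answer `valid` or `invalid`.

i=0: (i + s[i]) mod n = (0 + 8) mod 5 = 3
i=1: (i + s[i]) mod n = (1 + 7) mod 5 = 3
i=2: (i + s[i]) mod n = (2 + 7) mod 5 = 4
i=3: (i + s[i]) mod n = (3 + 4) mod 5 = 2
i=4: (i + s[i]) mod n = (4 + 0) mod 5 = 4
Residues: [3, 3, 4, 2, 4], distinct: False

Answer: invalid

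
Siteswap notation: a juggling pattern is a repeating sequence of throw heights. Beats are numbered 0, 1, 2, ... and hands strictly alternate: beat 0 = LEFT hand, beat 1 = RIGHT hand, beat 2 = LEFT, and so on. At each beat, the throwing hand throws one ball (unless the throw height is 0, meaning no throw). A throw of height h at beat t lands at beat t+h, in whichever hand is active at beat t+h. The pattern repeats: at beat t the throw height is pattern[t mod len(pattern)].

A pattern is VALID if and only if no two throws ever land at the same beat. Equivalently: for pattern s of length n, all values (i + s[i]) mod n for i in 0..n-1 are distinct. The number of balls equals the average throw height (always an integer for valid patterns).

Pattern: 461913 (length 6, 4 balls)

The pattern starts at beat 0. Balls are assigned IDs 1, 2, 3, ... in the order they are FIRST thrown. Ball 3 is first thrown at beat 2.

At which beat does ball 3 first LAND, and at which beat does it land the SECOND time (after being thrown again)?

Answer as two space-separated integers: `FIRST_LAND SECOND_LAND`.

Beat 0 (L): throw ball1 h=4 -> lands@4:L; in-air after throw: [b1@4:L]
Beat 1 (R): throw ball2 h=6 -> lands@7:R; in-air after throw: [b1@4:L b2@7:R]
Beat 2 (L): throw ball3 h=1 -> lands@3:R; in-air after throw: [b3@3:R b1@4:L b2@7:R]
Beat 3 (R): throw ball3 h=9 -> lands@12:L; in-air after throw: [b1@4:L b2@7:R b3@12:L]
Beat 4 (L): throw ball1 h=1 -> lands@5:R; in-air after throw: [b1@5:R b2@7:R b3@12:L]
Beat 5 (R): throw ball1 h=3 -> lands@8:L; in-air after throw: [b2@7:R b1@8:L b3@12:L]
Beat 6 (L): throw ball4 h=4 -> lands@10:L; in-air after throw: [b2@7:R b1@8:L b4@10:L b3@12:L]
Beat 7 (R): throw ball2 h=6 -> lands@13:R; in-air after throw: [b1@8:L b4@10:L b3@12:L b2@13:R]
Beat 8 (L): throw ball1 h=1 -> lands@9:R; in-air after throw: [b1@9:R b4@10:L b3@12:L b2@13:R]
Beat 9 (R): throw ball1 h=9 -> lands@18:L; in-air after throw: [b4@10:L b3@12:L b2@13:R b1@18:L]
Beat 10 (L): throw ball4 h=1 -> lands@11:R; in-air after throw: [b4@11:R b3@12:L b2@13:R b1@18:L]
Beat 11 (R): throw ball4 h=3 -> lands@14:L; in-air after throw: [b3@12:L b2@13:R b4@14:L b1@18:L]
Beat 12 (L): throw ball3 h=4 -> lands@16:L; in-air after throw: [b2@13:R b4@14:L b3@16:L b1@18:L]
Ball 3: thrown@2 h=1 -> first land @3; rethrown@3 h=9 -> second land @12

Answer: 3 12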